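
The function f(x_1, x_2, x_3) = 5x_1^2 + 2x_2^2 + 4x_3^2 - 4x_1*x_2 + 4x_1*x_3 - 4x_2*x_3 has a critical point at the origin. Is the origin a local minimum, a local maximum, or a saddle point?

local minimum

The Hessian at the origin is H = [[10, -4, 4], [-4, 4, -4], [4, -4, 8]].
Congruent diagonalization of H (simultaneous row and column reduction) yields pivots 10, 12/5, 4.
Counting signs: 3 positive.
H is positive definite, so the origin is a strict local minimum.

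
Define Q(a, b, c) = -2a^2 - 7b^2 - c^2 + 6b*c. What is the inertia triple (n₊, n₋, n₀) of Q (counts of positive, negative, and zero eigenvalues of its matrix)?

(1, 2, 0)

Write A = [[-2, 0, 0], [0, -7, 3], [0, 3, -1]].
Symmetric row and column elimination reduces A to a congruent diagonal form with pivots -2, -7, 2/7.
That gives 1 positive, 2 negative pivots.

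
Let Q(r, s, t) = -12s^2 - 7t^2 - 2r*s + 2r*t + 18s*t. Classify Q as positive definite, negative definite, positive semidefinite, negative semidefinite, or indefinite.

indefinite

The symmetric matrix is A = [[0, -1, 1], [-1, -12, 9], [1, 9, -7]].
A is congruent to a diagonal matrix with 1 positive, 2 negative and 0 zero entries, so Q is indefinite.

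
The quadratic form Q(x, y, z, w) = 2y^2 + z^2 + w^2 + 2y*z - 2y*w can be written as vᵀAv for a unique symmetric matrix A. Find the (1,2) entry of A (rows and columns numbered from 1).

0

The coefficient of x·y in Q is 0. For a symmetric A this equals A[1,2] + A[2,1] = 2·A[1,2].
So A[1,2] = 0/2 = 0.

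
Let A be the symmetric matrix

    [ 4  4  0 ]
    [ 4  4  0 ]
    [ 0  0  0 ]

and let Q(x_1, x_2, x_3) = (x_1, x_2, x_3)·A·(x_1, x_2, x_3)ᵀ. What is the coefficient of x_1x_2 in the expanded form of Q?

8

The coefficient of x_1x_2 is A[1,2] + A[2,1] = 2·4 = 8.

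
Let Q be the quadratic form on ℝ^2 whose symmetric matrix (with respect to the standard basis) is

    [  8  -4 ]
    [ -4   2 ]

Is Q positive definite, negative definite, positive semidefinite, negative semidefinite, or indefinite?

positive semidefinite

Symmetric row and column elimination reduces A to a congruent diagonal form with pivots 8, 0.
So there are 1 positive, 1 zero pivots.
Hence Q is positive semidefinite.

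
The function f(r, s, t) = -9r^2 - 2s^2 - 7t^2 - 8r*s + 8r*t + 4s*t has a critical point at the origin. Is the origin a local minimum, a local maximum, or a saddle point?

local maximum

The Hessian at the origin is H = [[-18, -8, 8], [-8, -4, 4], [8, 4, -14]].
Applying the same elementary operations to the rows and columns of H produces a congruent diagonal matrix with entries -18, -4/9, -10.
So there are 3 negative pivots.
H is negative definite, so the origin is a strict local maximum.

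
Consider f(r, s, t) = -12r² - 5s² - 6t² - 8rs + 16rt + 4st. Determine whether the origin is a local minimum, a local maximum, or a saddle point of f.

The Hessian at the origin is H = [[-24, -8, 16], [-8, -10, 4], [16, 4, -12]].
Applying the same elementary operations to the rows and columns of H produces a congruent diagonal matrix with entries -24, -22/3, -12/11.
So there are 3 negative pivots.
H is negative definite, so the origin is a strict local maximum.

local maximum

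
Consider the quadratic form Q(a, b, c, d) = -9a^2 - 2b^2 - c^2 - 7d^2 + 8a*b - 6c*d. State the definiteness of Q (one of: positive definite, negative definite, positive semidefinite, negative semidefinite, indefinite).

The symmetric matrix is A = [[-9, 4, 0, 0], [4, -2, 0, 0], [0, 0, -1, -3], [0, 0, -3, -7]].
Row-reducing A symmetrically gives the diagonal entries -9, -2/9, -1, 2.
That gives 1 positive, 3 negative pivots.
Hence Q is indefinite.

indefinite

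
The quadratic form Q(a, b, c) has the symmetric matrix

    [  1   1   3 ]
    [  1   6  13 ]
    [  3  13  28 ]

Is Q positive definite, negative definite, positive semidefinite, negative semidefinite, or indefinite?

indefinite

Row-reducing A symmetrically gives the diagonal entries 1, 5, -1.
Counting signs: 2 positive, 1 negative.
Hence Q is indefinite.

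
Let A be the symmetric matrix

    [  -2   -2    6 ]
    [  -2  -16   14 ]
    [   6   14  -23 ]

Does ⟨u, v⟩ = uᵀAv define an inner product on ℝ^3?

no

Row-reducing A symmetrically gives the diagonal entries -2, -14, -3/7.
So there are 3 negative pivots.
Hence Q is negative definite.
⟨·,·⟩ is an inner product exactly when A is positive definite.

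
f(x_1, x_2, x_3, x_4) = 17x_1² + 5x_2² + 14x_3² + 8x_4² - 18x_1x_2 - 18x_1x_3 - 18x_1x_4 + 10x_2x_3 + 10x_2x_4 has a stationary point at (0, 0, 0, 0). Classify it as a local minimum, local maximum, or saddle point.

The Hessian at the origin is H = [[34, -18, -18, -18], [-18, 10, 10, 10], [-18, 10, 28, 0], [-18, 10, 0, 16]].
Symmetric row and column elimination reduces H to a congruent diagonal form with pivots 34, 8/17, 18, 4/9.
So there are 4 positive pivots.
H is positive definite, so the origin is a strict local minimum.

local minimum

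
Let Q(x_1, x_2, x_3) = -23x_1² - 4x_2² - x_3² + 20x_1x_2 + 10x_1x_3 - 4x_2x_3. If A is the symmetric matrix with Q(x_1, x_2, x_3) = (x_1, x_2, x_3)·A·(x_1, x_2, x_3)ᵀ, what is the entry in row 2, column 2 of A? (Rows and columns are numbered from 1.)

The coefficient of x_2² in Q is -4, and that is exactly A[2,2].

-4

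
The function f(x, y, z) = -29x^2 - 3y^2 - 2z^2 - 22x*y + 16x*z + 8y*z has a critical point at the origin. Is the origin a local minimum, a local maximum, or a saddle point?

saddle point

The Hessian at the origin is H = [[-58, -22, 16], [-22, -6, 8], [16, 8, -4]].
Row-reducing H symmetrically gives the diagonal entries -58, 68/29, -20/17.
Counting signs: 1 positive, 2 negative.
H is indefinite, so the origin is a saddle point.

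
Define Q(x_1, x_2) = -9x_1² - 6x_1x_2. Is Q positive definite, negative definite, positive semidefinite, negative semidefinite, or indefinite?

indefinite

The symmetric matrix is A = [[-9, -3], [-3, 0]].
Congruent diagonalization of A (simultaneous row and column reduction) yields pivots -9, 1.
So there are 1 positive, 1 negative pivots.
Hence Q is indefinite.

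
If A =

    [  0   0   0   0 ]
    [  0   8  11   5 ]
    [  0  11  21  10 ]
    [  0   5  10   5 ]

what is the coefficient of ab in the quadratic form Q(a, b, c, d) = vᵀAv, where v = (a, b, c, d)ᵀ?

The coefficient of ab is A[1,2] + A[2,1] = 2·0 = 0.

0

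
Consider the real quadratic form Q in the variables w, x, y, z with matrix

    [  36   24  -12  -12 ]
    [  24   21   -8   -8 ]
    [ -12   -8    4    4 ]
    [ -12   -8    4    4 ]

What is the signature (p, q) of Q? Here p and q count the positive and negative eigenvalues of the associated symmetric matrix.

(2, 0)

Congruent diagonalization of A (simultaneous row and column reduction) yields pivots 36, 5, 0, 0.
So there are 2 positive, 2 zero pivots.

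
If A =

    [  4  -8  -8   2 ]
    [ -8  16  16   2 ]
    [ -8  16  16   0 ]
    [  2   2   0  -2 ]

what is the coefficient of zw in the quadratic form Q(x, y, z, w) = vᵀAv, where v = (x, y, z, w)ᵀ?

The coefficient of zw is A[3,4] + A[4,3] = 2·0 = 0.

0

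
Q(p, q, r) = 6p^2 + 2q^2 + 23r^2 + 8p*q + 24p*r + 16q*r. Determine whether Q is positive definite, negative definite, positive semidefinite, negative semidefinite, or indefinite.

The associated matrix is A = [[6, 4, 12], [4, 2, 8], [12, 8, 23]].
Symmetric row and column elimination reduces A to a congruent diagonal form with pivots 6, -2/3, -1.
So there are 1 positive, 2 negative pivots.
Hence Q is indefinite.

indefinite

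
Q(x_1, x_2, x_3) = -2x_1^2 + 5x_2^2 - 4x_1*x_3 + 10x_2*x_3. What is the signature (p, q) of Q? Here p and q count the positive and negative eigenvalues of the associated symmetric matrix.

(1, 2)

The symmetric matrix is A = [[-2, 0, -2], [0, 5, 5], [-2, 5, 0]].
Symmetric row and column elimination reduces A to a congruent diagonal form with pivots -2, 5, -3.
So there are 1 positive, 2 negative pivots.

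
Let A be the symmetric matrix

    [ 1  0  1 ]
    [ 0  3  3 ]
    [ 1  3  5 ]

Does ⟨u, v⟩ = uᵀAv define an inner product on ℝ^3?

yes

Congruent diagonalization of A (simultaneous row and column reduction) yields pivots 1, 3, 1.
So there are 3 positive pivots.
Hence Q is positive definite.
⟨·,·⟩ is an inner product exactly when A is positive definite.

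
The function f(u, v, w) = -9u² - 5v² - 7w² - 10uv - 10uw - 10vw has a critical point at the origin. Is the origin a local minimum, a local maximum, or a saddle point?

The Hessian at the origin is H = [[-18, -10, -10], [-10, -10, -10], [-10, -10, -14]].
Row-reducing H symmetrically gives the diagonal entries -18, -40/9, -4.
Counting signs: 3 negative.
H is negative definite, so the origin is a strict local maximum.

local maximum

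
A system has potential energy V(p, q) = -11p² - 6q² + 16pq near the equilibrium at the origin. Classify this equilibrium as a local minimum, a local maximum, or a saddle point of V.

The Hessian at the origin is H = [[-22, 16], [16, -12]].
det H = -22·-12 − (16)² = 8 > 0 and H[1,1] = -22 < 0, so H is negative definite.
Therefore the origin is a local maximum.

local maximum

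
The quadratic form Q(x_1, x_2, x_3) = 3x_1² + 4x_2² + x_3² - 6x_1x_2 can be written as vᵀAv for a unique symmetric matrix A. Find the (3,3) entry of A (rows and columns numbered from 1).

1

The coefficient of x_3² in Q is 1, and that is exactly A[3,3].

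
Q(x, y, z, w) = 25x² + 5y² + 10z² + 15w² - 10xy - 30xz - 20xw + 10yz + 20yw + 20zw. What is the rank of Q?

3

Write A = [[25, -5, -15, -10], [-5, 5, 5, 10], [-15, 5, 10, 10], [-10, 10, 10, 15]].
Congruent diagonalization of A (simultaneous row and column reduction) yields pivots 25, 4, 0, -5.
Counting signs: 2 positive, 1 negative, 1 zero.
The rank is the number of nonzero pivots: 3.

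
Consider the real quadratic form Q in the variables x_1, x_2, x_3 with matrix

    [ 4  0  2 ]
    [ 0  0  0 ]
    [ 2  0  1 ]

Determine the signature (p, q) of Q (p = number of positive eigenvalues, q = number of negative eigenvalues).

Congruent diagonalization of A (simultaneous row and column reduction) yields pivots 4, 0, 0.
Counting signs: 1 positive, 2 zero.

(1, 0)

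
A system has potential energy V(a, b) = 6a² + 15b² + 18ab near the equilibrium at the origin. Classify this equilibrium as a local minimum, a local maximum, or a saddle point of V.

The Hessian at the origin is H = [[12, 18], [18, 30]].
det H = 12·30 − (18)² = 36 > 0 and H[1,1] = 12 > 0, so H is positive definite.
Therefore the origin is a local minimum.

local minimum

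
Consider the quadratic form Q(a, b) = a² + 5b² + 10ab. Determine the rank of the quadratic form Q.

Write A = [[1, 5], [5, 5]].
Row-reducing A symmetrically gives the diagonal entries 1, -20.
Counting signs: 1 positive, 1 negative.
The rank is the number of nonzero pivots: 2.

2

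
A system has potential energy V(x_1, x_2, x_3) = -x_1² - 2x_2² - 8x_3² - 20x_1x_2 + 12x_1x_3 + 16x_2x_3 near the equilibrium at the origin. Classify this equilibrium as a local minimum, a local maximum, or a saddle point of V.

saddle point

The Hessian at the origin is H = [[-2, -20, 12], [-20, -4, 16], [12, 16, -16]].
Applying the same elementary operations to the rows and columns of H produces a congruent diagonal matrix with entries -2, 196, 40/49.
Counting signs: 2 positive, 1 negative.
H is indefinite, so the origin is a saddle point.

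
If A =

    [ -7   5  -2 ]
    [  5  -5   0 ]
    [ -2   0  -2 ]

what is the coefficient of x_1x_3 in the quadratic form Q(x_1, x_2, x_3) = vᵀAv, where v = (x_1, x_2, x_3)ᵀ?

The coefficient of x_1x_3 is A[1,3] + A[3,1] = 2·(-2) = -4.

-4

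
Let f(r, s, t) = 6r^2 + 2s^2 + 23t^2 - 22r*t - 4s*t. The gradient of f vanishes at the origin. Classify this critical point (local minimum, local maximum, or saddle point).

local minimum

The Hessian at the origin is H = [[12, 0, -22], [0, 4, -4], [-22, -4, 46]].
Symmetric row and column elimination reduces H to a congruent diagonal form with pivots 12, 4, 5/3.
That gives 3 positive pivots.
H is positive definite, so the origin is a strict local minimum.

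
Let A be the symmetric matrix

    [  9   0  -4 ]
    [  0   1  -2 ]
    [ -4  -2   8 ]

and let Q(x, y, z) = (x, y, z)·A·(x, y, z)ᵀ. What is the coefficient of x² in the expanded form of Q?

9

The coefficient of x² is the diagonal entry A[1,1] = 9.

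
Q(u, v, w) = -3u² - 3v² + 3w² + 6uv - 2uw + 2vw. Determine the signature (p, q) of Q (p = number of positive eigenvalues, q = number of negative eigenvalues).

Write A = [[-3, 3, -1], [3, -3, 1], [-1, 1, 3]].
Congruent diagonalization of A (simultaneous row and column reduction) yields pivots -3, 0, 10/3.
So there are 1 positive, 1 negative, 1 zero pivots.

(1, 1)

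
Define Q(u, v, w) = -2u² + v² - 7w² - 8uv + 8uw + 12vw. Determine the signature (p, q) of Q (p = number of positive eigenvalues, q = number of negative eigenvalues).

(2, 1)

The symmetric matrix is A = [[-2, -4, 4], [-4, 1, 6], [4, 6, -7]].
Row-reducing A symmetrically gives the diagonal entries -2, 9, 5/9.
That gives 2 positive, 1 negative pivots.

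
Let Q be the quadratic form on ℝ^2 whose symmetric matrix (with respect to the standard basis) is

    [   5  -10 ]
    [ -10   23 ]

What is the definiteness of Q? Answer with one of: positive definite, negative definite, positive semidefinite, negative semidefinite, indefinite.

An LDLᵀ factorisation of A has diagonal entries 5, 3.
Counting signs: 2 positive.
Hence Q is positive definite.

positive definite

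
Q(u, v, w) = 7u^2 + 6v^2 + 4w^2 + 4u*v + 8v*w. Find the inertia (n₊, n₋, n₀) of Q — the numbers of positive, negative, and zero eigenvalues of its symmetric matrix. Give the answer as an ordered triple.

(3, 0, 0)

Write A = [[7, 2, 0], [2, 6, 4], [0, 4, 4]].
An LDLᵀ factorisation of A has diagonal entries 7, 38/7, 20/19.
Counting signs: 3 positive.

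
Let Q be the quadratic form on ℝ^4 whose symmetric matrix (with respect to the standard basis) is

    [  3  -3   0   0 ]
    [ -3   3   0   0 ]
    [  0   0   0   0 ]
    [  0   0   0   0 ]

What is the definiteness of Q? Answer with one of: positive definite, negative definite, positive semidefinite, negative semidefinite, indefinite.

Symmetric row and column elimination reduces A to a congruent diagonal form with pivots 3, 0, 0, 0.
So there are 1 positive, 3 zero pivots.
Hence Q is positive semidefinite.

positive semidefinite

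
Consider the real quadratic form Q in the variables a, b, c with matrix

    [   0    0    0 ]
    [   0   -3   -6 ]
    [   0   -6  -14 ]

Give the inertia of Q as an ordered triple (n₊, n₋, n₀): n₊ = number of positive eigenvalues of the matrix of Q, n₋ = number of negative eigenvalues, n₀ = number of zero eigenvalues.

Congruent diagonalization of A (simultaneous row and column reduction) yields pivots 0, -3, -2.
That gives 2 negative, 1 zero pivots.

(0, 2, 1)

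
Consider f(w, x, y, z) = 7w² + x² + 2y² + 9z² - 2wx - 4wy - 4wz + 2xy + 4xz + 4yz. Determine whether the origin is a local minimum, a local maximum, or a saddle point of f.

local minimum

The Hessian at the origin is H = [[14, -2, -4, -4], [-2, 2, 2, 4], [-4, 2, 4, 4], [-4, 4, 4, 18]].
Applying the same elementary operations to the rows and columns of H produces a congruent diagonal matrix with entries 14, 12/7, 5/3, 10.
So there are 4 positive pivots.
H is positive definite, so the origin is a strict local minimum.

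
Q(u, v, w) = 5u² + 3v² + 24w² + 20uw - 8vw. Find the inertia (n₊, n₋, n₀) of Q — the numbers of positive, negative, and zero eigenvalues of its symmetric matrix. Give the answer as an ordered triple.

Write A = [[5, 0, 10], [0, 3, -4], [10, -4, 24]].
Symmetric row and column elimination reduces A to a congruent diagonal form with pivots 5, 3, -4/3.
So there are 2 positive, 1 negative pivots.

(2, 1, 0)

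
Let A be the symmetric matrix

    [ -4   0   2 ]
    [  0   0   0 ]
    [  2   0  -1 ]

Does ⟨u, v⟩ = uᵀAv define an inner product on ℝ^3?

no

Row-reducing A symmetrically gives the diagonal entries -4, 0, 0.
That gives 1 negative, 2 zero pivots.
Hence Q is negative semidefinite.
⟨·,·⟩ is an inner product exactly when A is positive definite.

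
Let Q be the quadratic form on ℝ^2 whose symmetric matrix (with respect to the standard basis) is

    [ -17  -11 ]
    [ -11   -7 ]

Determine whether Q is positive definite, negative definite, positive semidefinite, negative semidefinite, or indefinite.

An LDLᵀ factorisation of A has diagonal entries -17, 2/17.
So there are 1 positive, 1 negative pivots.
Hence Q is indefinite.

indefinite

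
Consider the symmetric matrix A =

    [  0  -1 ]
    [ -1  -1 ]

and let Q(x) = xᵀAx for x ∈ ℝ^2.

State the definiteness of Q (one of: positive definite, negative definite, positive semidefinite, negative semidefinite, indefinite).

For the 2×2 matrix [[0, -1], [-1, -1]]: det = 0·-1 − (-1)² = -1, trace = -1.
det < 0 so the eigenvalues have opposite signs; the form is indefinite.

indefinite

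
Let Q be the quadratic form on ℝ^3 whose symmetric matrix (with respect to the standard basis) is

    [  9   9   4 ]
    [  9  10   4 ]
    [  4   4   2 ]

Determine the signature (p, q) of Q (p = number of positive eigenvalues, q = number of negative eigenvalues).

(3, 0)

An LDLᵀ factorisation of A has diagonal entries 9, 1, 2/9.
So there are 3 positive pivots.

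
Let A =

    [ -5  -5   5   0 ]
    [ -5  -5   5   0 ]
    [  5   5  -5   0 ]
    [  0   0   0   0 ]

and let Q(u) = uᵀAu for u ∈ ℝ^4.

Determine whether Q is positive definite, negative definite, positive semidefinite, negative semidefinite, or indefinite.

Row-reducing A symmetrically gives the diagonal entries -5, 0, 0, 0.
That gives 1 negative, 3 zero pivots.
Hence Q is negative semidefinite.

negative semidefinite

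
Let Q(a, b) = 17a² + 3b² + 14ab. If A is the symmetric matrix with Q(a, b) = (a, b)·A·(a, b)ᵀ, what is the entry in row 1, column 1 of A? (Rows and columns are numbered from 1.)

17

The coefficient of a² in Q is 17, and that is exactly A[1,1].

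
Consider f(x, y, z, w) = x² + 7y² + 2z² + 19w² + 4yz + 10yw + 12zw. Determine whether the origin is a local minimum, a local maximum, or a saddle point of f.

The Hessian at the origin is H = [[2, 0, 0, 0], [0, 14, 4, 10], [0, 4, 4, 12], [0, 10, 12, 38]].
Applying the same elementary operations to the rows and columns of H produces a congruent diagonal matrix with entries 2, 14, 20/7, 8/5.
That gives 4 positive pivots.
H is positive definite, so the origin is a strict local minimum.

local minimum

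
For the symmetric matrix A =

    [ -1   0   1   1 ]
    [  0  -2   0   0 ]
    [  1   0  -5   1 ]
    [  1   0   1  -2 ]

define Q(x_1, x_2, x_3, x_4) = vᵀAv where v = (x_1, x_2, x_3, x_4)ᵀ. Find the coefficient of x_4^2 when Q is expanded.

The coefficient of x_4^2 is the diagonal entry A[4,4] = -2.

-2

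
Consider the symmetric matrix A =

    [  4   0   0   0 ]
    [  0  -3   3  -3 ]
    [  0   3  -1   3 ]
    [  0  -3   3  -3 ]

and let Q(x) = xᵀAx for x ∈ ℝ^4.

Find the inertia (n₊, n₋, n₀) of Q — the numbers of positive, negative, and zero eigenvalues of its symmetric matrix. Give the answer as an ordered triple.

Row-reducing A symmetrically gives the diagonal entries 4, -3, 2, 0.
That gives 2 positive, 1 negative, 1 zero pivots.

(2, 1, 1)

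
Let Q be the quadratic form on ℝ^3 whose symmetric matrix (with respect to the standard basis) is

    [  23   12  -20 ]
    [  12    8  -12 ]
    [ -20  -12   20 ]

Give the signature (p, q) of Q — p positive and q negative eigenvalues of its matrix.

(3, 0)

Congruent diagonalization of A (simultaneous row and column reduction) yields pivots 23, 40/23, 6/5.
Counting signs: 3 positive.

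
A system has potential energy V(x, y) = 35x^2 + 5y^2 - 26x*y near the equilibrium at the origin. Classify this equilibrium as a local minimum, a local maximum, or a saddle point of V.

local minimum

The Hessian at the origin is H = [[70, -26], [-26, 10]].
det H = 70·10 − (-26)² = 24 > 0 and H[1,1] = 70 > 0, so H is positive definite.
Therefore the origin is a local minimum.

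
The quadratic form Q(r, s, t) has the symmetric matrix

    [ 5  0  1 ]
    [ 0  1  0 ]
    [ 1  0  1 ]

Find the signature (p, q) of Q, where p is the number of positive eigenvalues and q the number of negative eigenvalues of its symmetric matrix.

(3, 0)

Congruent diagonalization of A (simultaneous row and column reduction) yields pivots 5, 1, 4/5.
Counting signs: 3 positive.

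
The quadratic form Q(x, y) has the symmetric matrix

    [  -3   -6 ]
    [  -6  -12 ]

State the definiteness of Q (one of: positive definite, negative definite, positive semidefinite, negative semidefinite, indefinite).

For the 2×2 matrix [[-3, -6], [-6, -12]]: det = -3·-12 − (-6)² = 0, trace = -15.
det = 0 so one eigenvalue is zero; the form is semidefinite with the sign of the trace.

negative semidefinite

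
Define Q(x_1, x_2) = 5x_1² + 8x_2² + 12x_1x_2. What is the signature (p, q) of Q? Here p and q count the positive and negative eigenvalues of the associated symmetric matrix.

(2, 0)

The symmetric matrix is A = [[5, 6], [6, 8]].
Row-reducing A symmetrically gives the diagonal entries 5, 4/5.
Counting signs: 2 positive.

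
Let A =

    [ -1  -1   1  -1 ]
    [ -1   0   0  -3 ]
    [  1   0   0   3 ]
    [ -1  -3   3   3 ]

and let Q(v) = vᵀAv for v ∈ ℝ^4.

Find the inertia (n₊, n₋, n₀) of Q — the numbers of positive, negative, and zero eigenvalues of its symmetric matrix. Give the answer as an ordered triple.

Congruent diagonalization of A (simultaneous row and column reduction) yields pivots -1, 1, 0, 0.
Counting signs: 1 positive, 1 negative, 2 zero.

(1, 1, 2)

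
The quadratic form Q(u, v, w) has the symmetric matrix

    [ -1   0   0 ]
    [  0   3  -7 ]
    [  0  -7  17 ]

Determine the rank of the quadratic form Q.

Congruent diagonalization of A (simultaneous row and column reduction) yields pivots -1, 3, 2/3.
Counting signs: 2 positive, 1 negative.
The rank is the number of nonzero pivots: 3.

3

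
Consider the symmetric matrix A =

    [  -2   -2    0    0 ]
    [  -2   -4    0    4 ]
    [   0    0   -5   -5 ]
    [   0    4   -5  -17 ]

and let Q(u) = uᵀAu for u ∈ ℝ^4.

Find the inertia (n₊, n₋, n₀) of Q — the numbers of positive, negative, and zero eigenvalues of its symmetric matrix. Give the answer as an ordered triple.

Applying the same elementary operations to the rows and columns of A produces a congruent diagonal matrix with entries -2, -2, -5, -4.
Counting signs: 4 negative.

(0, 4, 0)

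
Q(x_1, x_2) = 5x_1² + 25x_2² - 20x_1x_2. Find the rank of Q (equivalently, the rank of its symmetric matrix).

The symmetric matrix is A = [[5, -10], [-10, 25]].
Applying the same elementary operations to the rows and columns of A produces a congruent diagonal matrix with entries 5, 5.
That gives 2 positive pivots.
The rank is the number of nonzero pivots: 2.

2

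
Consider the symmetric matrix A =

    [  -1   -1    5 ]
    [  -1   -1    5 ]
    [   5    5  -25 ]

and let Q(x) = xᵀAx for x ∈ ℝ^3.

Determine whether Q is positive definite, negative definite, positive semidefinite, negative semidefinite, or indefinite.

Symmetric row and column elimination reduces A to a congruent diagonal form with pivots -1, 0, 0.
Counting signs: 1 negative, 2 zero.
Hence Q is negative semidefinite.

negative semidefinite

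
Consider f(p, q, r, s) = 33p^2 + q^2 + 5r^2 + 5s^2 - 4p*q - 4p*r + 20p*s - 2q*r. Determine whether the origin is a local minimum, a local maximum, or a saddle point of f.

The Hessian at the origin is H = [[66, -4, -4, 20], [-4, 2, -2, 0], [-4, -2, 10, 0], [20, 0, 0, 10]].
Congruent diagonalization of H (simultaneous row and column reduction) yields pivots 66, 58/33, 200/29, 2.
So there are 4 positive pivots.
H is positive definite, so the origin is a strict local minimum.

local minimum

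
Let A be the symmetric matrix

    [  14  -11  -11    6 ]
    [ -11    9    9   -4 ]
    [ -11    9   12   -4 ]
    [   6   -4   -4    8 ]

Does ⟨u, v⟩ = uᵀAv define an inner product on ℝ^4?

Leading principal minors: Δ_1 = 14, Δ_2 = 5, Δ_3 = 15, Δ_4 = 60.
All leading principal minors are positive, so by Sylvester's criterion Q is positive definite.
⟨·,·⟩ is an inner product exactly when A is positive definite.

yes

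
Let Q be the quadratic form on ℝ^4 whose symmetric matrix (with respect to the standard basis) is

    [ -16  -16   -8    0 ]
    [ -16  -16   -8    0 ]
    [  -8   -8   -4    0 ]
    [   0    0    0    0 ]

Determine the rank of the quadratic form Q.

1

Applying the same elementary operations to the rows and columns of A produces a congruent diagonal matrix with entries -16, 0, 0, 0.
So there are 1 negative, 3 zero pivots.
The rank is the number of nonzero pivots: 1.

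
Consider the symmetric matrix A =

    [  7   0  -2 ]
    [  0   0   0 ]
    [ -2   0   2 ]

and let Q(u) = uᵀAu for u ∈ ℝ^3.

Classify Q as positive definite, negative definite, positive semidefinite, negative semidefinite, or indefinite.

positive semidefinite

Congruent diagonalization of A (simultaneous row and column reduction) yields pivots 7, 0, 10/7.
Counting signs: 2 positive, 1 zero.
Hence Q is positive semidefinite.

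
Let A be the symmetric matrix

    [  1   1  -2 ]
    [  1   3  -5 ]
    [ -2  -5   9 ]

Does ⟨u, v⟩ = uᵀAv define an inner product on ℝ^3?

Leading principal minors: Δ_1 = 1, Δ_2 = 2, Δ_3 = 1.
All leading principal minors are positive, so by Sylvester's criterion Q is positive definite.
⟨·,·⟩ is an inner product exactly when A is positive definite.

yes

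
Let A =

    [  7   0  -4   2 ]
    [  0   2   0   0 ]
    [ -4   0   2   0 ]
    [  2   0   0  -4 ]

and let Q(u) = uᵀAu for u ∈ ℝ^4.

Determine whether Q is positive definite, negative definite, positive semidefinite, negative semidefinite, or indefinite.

Applying the same elementary operations to the rows and columns of A produces a congruent diagonal matrix with entries 7, 2, -2/7, 0.
That gives 2 positive, 1 negative, 1 zero pivots.
Hence Q is indefinite.

indefinite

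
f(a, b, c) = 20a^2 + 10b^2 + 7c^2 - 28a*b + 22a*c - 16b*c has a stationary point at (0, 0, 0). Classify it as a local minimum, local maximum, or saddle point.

local minimum

The Hessian at the origin is H = [[40, -28, 22], [-28, 20, -16], [22, -16, 14]].
Applying the same elementary operations to the rows and columns of H produces a congruent diagonal matrix with entries 40, 2/5, 1.
That gives 3 positive pivots.
H is positive definite, so the origin is a strict local minimum.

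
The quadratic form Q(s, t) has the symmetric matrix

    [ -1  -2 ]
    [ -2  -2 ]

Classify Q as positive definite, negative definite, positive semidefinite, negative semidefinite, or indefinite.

Applying the same elementary operations to the rows and columns of A produces a congruent diagonal matrix with entries -1, 2.
That gives 1 positive, 1 negative pivots.
Hence Q is indefinite.

indefinite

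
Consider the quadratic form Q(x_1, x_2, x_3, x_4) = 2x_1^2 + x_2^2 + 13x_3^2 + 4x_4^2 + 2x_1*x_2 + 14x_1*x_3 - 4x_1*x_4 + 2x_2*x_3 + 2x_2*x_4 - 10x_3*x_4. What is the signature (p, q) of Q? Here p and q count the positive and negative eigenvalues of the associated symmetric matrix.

The symmetric matrix is A = [[2, 1, 7, -2], [1, 1, 1, 1], [7, 1, 13, -5], [-2, 1, -5, 4]].
Applying the same elementary operations to the rows and columns of A produces a congruent diagonal matrix with entries 2, 1/2, -24, 0.
So there are 2 positive, 1 negative, 1 zero pivots.

(2, 1)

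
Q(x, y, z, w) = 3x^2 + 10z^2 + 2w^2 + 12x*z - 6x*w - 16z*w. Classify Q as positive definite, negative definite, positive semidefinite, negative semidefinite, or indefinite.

indefinite

Write A = [[3, 0, 6, -3], [0, 0, 0, 0], [6, 0, 10, -8], [-3, 0, -8, 2]].
Congruent diagonalization of A (simultaneous row and column reduction) yields pivots 3, 0, -2, 1.
Counting signs: 2 positive, 1 negative, 1 zero.
Hence Q is indefinite.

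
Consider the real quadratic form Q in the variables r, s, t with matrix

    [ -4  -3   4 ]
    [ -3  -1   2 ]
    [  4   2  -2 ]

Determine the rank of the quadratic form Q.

3

Row-reducing A symmetrically gives the diagonal entries -4, 5/4, 6/5.
That gives 2 positive, 1 negative pivots.
The rank is the number of nonzero pivots: 3.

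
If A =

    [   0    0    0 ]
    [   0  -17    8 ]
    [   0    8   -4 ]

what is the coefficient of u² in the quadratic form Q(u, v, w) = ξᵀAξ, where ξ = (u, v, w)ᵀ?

0

The coefficient of u² is the diagonal entry A[1,1] = 0.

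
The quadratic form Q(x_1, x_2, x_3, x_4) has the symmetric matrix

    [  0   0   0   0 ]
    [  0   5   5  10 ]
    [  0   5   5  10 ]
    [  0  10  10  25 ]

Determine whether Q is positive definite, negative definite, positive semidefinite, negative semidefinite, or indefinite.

positive semidefinite

Congruent diagonalization of A (simultaneous row and column reduction) yields pivots 0, 5, 0, 5.
So there are 2 positive, 2 zero pivots.
Hence Q is positive semidefinite.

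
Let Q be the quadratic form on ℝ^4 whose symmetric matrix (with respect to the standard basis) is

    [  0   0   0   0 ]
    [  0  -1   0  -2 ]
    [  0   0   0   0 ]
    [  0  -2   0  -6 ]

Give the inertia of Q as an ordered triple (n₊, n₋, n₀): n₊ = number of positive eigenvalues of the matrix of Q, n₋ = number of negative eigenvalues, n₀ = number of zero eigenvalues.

Congruent diagonalization of A (simultaneous row and column reduction) yields pivots 0, -1, 0, -2.
That gives 2 negative, 2 zero pivots.

(0, 2, 2)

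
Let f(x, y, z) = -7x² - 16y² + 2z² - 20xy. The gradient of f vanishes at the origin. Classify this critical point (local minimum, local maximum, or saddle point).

The Hessian at the origin is H = [[-14, -20, 0], [-20, -32, 0], [0, 0, 4]].
Symmetric row and column elimination reduces H to a congruent diagonal form with pivots -14, -24/7, 4.
Counting signs: 1 positive, 2 negative.
H is indefinite, so the origin is a saddle point.

saddle point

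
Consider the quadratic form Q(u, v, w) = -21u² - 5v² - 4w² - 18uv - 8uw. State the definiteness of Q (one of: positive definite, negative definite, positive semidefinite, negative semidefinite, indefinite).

The associated matrix is A = [[-21, -9, -4], [-9, -5, 0], [-4, 0, -4]].
Congruent diagonalization of A (simultaneous row and column reduction) yields pivots -21, -8/7, -2/3.
Counting signs: 3 negative.
Hence Q is negative definite.

negative definite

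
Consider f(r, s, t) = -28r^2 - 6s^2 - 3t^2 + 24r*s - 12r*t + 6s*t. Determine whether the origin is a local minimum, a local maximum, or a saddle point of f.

The Hessian at the origin is H = [[-56, 24, -12], [24, -12, 6], [-12, 6, -6]].
Congruent diagonalization of H (simultaneous row and column reduction) yields pivots -56, -12/7, -3.
Counting signs: 3 negative.
H is negative definite, so the origin is a strict local maximum.

local maximum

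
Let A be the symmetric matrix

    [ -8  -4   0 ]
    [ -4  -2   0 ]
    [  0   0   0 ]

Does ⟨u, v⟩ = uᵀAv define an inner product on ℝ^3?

Symmetric row and column elimination reduces A to a congruent diagonal form with pivots -8, 0, 0.
So there are 1 negative, 2 zero pivots.
Hence Q is negative semidefinite.
⟨·,·⟩ is an inner product exactly when A is positive definite.

no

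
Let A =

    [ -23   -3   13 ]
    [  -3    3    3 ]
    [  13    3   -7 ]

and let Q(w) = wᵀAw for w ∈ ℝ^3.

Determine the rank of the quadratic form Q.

Row-reducing A symmetrically gives the diagonal entries -23, 78/23, -2/13.
Counting signs: 1 positive, 2 negative.
The rank is the number of nonzero pivots: 3.

3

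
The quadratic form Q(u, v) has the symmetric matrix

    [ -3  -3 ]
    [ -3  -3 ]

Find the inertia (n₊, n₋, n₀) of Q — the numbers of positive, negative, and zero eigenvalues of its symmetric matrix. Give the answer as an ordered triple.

(0, 1, 1)

Applying the same elementary operations to the rows and columns of A produces a congruent diagonal matrix with entries -3, 0.
That gives 1 negative, 1 zero pivots.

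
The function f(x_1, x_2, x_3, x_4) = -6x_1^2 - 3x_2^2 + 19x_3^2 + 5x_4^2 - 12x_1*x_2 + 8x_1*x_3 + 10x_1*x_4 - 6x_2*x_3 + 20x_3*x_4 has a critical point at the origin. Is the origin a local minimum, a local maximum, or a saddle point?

The Hessian at the origin is H = [[-12, -12, 8, 10], [-12, -6, -6, 0], [8, -6, 38, 20], [10, 0, 20, 10]].
Symmetric row and column elimination reduces H to a congruent diagonal form with pivots -12, 6, 32/3, 5/8.
So there are 3 positive, 1 negative pivots.
H is indefinite, so the origin is a saddle point.

saddle point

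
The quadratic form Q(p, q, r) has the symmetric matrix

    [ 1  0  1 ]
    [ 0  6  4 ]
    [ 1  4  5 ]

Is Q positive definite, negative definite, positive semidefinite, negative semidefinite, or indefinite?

positive definite

Leading principal minors: Δ_1 = 1, Δ_2 = 6, Δ_3 = 8.
All leading principal minors are positive, so by Sylvester's criterion Q is positive definite.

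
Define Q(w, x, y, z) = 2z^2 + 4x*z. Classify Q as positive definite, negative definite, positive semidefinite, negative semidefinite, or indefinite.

indefinite

The symmetric matrix is A = [[0, 0, 0, 0], [0, 0, 0, 2], [0, 0, 0, 0], [0, 2, 0, 2]].
A is congruent to a diagonal matrix with 1 positive, 1 negative and 2 zero entries, so Q is indefinite.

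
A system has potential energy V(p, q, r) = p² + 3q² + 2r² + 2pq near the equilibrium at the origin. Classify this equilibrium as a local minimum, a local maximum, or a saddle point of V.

The Hessian at the origin is H = [[2, 2, 0], [2, 6, 0], [0, 0, 4]].
Congruent diagonalization of H (simultaneous row and column reduction) yields pivots 2, 4, 4.
So there are 3 positive pivots.
H is positive definite, so the origin is a strict local minimum.

local minimum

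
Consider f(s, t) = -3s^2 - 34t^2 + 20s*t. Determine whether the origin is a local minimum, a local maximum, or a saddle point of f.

local maximum

The Hessian at the origin is H = [[-6, 20], [20, -68]].
det H = -6·-68 − (20)² = 8 > 0 and H[1,1] = -6 < 0, so H is negative definite.
Therefore the origin is a local maximum.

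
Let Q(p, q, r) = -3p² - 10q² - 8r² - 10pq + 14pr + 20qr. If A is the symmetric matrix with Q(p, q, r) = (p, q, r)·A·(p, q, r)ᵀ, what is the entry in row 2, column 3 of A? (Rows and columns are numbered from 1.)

The coefficient of q·r in Q is 20. For a symmetric A this equals A[2,3] + A[3,2] = 2·A[2,3].
So A[2,3] = 20/2 = 10.

10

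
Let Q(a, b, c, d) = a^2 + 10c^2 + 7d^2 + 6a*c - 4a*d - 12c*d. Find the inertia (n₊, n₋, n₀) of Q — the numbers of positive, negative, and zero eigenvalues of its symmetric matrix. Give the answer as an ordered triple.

(3, 0, 1)

The symmetric matrix is A = [[1, 0, 3, -2], [0, 0, 0, 0], [3, 0, 10, -6], [-2, 0, -6, 7]].
Symmetric row and column elimination reduces A to a congruent diagonal form with pivots 1, 0, 1, 3.
That gives 3 positive, 1 zero pivots.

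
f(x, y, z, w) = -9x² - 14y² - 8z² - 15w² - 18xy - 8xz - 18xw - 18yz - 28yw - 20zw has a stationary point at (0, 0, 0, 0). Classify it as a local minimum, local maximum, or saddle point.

The Hessian at the origin is H = [[-18, -18, -8, -18], [-18, -28, -18, -28], [-8, -18, -16, -20], [-18, -28, -20, -30]].
An LDLᵀ factorisation of H has diagonal entries -18, -10, -22/9, -4/11.
So there are 4 negative pivots.
H is negative definite, so the origin is a strict local maximum.

local maximum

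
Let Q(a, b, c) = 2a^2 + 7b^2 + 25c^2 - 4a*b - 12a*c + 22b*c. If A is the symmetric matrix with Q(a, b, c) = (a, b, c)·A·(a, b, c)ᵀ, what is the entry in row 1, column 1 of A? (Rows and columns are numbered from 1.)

The coefficient of a^2 in Q is 2, and that is exactly A[1,1].

2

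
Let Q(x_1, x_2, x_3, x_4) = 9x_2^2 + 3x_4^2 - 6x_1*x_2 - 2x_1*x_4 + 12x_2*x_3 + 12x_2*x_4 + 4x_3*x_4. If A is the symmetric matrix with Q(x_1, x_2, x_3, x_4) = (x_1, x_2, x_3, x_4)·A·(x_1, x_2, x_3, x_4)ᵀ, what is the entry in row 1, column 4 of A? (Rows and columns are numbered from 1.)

-1

The coefficient of x_1·x_4 in Q is -2. For a symmetric A this equals A[1,4] + A[4,1] = 2·A[1,4].
So A[1,4] = -2/2 = -1.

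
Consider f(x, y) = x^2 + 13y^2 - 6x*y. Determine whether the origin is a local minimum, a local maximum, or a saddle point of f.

The Hessian at the origin is H = [[2, -6], [-6, 26]].
det H = 2·26 − (-6)² = 16 > 0 and H[1,1] = 2 > 0, so H is positive definite.
Therefore the origin is a local minimum.

local minimum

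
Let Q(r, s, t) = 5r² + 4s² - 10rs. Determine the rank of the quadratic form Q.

The symmetric matrix is A = [[5, -5, 0], [-5, 4, 0], [0, 0, 0]].
Congruent diagonalization of A (simultaneous row and column reduction) yields pivots 5, -1, 0.
That gives 1 positive, 1 negative, 1 zero pivots.
The rank is the number of nonzero pivots: 2.

2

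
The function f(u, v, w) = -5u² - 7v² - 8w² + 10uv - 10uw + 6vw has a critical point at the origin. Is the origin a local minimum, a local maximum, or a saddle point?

local maximum

The Hessian at the origin is H = [[-10, 10, -10], [10, -14, 6], [-10, 6, -16]].
Congruent diagonalization of H (simultaneous row and column reduction) yields pivots -10, -4, -2.
That gives 3 negative pivots.
H is negative definite, so the origin is a strict local maximum.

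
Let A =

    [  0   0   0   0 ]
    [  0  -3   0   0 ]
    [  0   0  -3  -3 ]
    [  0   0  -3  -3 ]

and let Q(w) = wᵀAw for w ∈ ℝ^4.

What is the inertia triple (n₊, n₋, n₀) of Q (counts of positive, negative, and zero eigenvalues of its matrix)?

(0, 2, 2)

Row-reducing A symmetrically gives the diagonal entries 0, -3, -3, 0.
So there are 2 negative, 2 zero pivots.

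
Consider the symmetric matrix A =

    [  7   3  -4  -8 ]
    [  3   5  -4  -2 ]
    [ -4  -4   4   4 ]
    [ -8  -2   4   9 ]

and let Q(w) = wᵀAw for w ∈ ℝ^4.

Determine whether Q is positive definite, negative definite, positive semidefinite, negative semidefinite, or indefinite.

Symmetric row and column elimination reduces A to a congruent diagonal form with pivots 7, 26/7, 4/13, -1.
Counting signs: 3 positive, 1 negative.
Hence Q is indefinite.

indefinite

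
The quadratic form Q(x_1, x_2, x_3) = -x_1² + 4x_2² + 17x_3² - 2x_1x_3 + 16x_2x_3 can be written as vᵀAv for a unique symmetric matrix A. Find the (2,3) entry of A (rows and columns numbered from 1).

The coefficient of x_2·x_3 in Q is 16. For a symmetric A this equals A[2,3] + A[3,2] = 2·A[2,3].
So A[2,3] = 16/2 = 8.

8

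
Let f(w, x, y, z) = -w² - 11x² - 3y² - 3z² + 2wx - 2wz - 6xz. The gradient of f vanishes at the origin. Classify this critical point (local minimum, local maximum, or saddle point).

local maximum

The Hessian at the origin is H = [[-2, 2, 0, -2], [2, -22, 0, -6], [0, 0, -6, 0], [-2, -6, 0, -6]].
An LDLᵀ factorisation of H has diagonal entries -2, -20, -6, -4/5.
Counting signs: 4 negative.
H is negative definite, so the origin is a strict local maximum.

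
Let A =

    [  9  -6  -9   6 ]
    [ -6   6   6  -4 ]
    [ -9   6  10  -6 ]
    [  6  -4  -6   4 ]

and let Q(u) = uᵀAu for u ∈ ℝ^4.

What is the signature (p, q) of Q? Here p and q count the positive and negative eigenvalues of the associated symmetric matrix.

Congruent diagonalization of A (simultaneous row and column reduction) yields pivots 9, 2, 1, 0.
That gives 3 positive, 1 zero pivots.

(3, 0)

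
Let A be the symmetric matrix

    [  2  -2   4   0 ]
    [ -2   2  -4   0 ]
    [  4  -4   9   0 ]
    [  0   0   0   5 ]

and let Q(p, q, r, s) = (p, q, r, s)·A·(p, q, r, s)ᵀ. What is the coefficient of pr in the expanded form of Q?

The coefficient of pr is A[1,3] + A[3,1] = 2·4 = 8.

8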